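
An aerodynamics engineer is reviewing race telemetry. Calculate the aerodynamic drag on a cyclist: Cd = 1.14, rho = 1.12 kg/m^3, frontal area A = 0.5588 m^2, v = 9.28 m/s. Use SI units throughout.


Fd = 0.5 * Cd * rho * A * v^2
Fd = 0.5 * 1.14 * 1.12 * 0.5588 * 9.28^2
v^2 = 86.1184
Fd = 0.5 * 1.14 * 1.12 * 0.5588 * 86.1184 = 30.7217 N

30.7217 N


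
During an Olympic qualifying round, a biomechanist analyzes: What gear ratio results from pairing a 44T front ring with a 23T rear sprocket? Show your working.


GR = front_teeth / rear_teeth
GR = 44 / 23
GR = 1.913

1.913


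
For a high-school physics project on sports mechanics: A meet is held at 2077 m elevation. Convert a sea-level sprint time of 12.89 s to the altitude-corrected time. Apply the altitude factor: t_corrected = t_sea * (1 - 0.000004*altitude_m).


Correction factor = 1 - 0.000004 * 2077 = 0.991692
t_corrected = t_sea * factor = 12.89 * 0.991692
t_corrected = 12.7829 s

12.7829 s


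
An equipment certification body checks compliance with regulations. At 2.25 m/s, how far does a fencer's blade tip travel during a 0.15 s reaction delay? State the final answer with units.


d = v * t
d = 2.25 * 0.15
d = 0.3375 m

0.3375 m


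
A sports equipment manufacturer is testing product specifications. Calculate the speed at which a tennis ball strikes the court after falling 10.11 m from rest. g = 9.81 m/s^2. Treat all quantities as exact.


v = sqrt(2 * g * h)
v = sqrt(2 * 9.81 * 10.11)
v = sqrt(198.3582) = 14.084 m/s

14.084 m/s


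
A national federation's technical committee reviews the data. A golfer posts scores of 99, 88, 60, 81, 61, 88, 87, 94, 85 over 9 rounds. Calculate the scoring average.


Average = sum / n
Sum = 743
Average = 743 / 9 = 82.5556

82.5556


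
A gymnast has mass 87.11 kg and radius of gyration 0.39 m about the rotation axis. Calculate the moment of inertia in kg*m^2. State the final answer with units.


I = m * k^2
I = 87.11 * 0.39^2
I = 87.11 * 0.1521 = 13.2494 kg*m^2

13.2494 kg*m^2


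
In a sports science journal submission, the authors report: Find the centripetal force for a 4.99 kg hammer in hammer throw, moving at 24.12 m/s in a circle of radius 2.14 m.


Fc = m * v^2 / r
v^2 = 24.12^2 = 581.7744
Fc = 4.99 * 581.7744 / 2.14
Fc = 2903.0543 / 2.14 = 1356.5674 N

1356.5674 N


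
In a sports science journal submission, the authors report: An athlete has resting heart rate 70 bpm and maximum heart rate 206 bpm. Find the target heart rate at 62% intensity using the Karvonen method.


Target = HRrest + pct*(HRmax - HRrest)
Heart rate reserve = HRmax - HRrest = 206 - 70 = 136 bpm
Fraction = 62% = 0.62
Target = 70 + 0.62 * 136
Target = 70 + 84.32 = 154.32 bpm

154.32 bpm


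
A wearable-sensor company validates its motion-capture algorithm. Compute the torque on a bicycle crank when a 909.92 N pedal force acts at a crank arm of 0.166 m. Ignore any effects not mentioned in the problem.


tau = F * d
tau = 909.92 * 0.166
tau = 151.0467 N*m

151.0467 N*m


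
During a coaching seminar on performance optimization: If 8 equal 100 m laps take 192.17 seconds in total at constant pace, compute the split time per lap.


Split time = total_time / n_laps = 192.17 / 8
Split time = 24.0212 s per lap

24.0212 s


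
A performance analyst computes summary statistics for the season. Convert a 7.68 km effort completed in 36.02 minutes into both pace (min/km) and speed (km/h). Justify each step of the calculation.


Pace = time / distance = 36.02 min / 7.68 km = 4.6901 min/km
Speed = distance / time_in_hours = 7.68 / 0.6003 hr
Speed = 12.7929 km/h

4.6901 min/km, 12.7929 km/h


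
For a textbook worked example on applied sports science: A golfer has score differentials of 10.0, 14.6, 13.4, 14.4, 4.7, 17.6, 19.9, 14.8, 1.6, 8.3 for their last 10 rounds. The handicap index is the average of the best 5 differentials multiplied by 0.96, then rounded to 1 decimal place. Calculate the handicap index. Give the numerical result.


All differentials: 10.0, 14.6, 13.4, 14.4, 4.7, 17.6, 19.9, 14.8, 1.6, 8.3
Sorted: 1.6, 4.7, 8.3, 10.0, 13.4, 14.4, 14.6, 14.8, 17.6, 19.9
Best 5: 1.6, 4.7, 8.3, 10.0, 13.4
Average of best = 38 / 5 = 7.6
Raw index = 7.6 * 0.96 = 7.296
Handicap index = round(7.296, 1) = 7.3

7.3


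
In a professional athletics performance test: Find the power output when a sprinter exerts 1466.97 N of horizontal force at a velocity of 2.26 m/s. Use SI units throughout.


P = F * v
P = 1466.97 * 2.26
P = 3315.3522 W

3315.3522 W


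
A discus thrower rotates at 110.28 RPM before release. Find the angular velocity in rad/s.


omega = RPM * 2 * pi / 60
omega = 110.28 * 2 * 3.14159 / 60
omega = 692.9097 / 60 = 11.5485 rad/s

11.5485 rad/s


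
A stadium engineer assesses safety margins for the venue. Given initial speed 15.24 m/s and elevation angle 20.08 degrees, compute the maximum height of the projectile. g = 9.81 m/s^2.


H = (v*sin(theta))^2 / (2*g)
vy = v*sin(theta) = 15.24 * sin(20.08 deg) = 5.2324 m/s
H = vy^2 / (2*g) = 27.3778 / (2*9.81)
H = 27.3778 / 19.62 = 1.3954 m

1.3954 m


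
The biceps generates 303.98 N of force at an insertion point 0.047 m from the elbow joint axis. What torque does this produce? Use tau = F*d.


tau = F * d
tau = 303.98 * 0.047
tau = 14.2871 N*m

14.2871 N*m


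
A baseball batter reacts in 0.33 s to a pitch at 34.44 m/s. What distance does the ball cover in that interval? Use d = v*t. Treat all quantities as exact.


d = v * t
d = 34.44 * 0.33
d = 11.3652 m

11.3652 m


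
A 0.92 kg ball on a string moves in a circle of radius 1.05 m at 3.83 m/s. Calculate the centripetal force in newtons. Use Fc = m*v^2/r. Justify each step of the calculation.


Fc = m * v^2 / r
v^2 = 3.83^2 = 14.6689
Fc = 0.92 * 14.6689 / 1.05
Fc = 13.4954 / 1.05 = 12.8528 N

12.8528 N


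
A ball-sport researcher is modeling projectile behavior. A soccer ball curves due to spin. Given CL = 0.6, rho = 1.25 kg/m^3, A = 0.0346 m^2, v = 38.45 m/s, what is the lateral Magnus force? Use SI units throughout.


FM = 0.5 * CL * rho * A * v^2
FM = 0.5 * 0.6 * 1.25 * 0.0346 * 38.45^2
v^2 = 1478.4025
FM = 0.5 * 0.6 * 1.25 * 0.0346 * 1478.4025 = 19.1823 N

19.1823 N


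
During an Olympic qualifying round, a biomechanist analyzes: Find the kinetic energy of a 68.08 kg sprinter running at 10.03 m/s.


KE = 0.5 * m * v^2
KE = 0.5 * 68.08 * 10.03^2
KE = 0.5 * 68.08 * 100.6009 = 3424.4546 J

3424.4546 J


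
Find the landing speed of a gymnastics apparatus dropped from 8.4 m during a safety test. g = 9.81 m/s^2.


v = sqrt(2 * g * h)
v = sqrt(2 * 9.81 * 8.4)
v = sqrt(164.808) = 12.8378 m/s

12.8378 m/s


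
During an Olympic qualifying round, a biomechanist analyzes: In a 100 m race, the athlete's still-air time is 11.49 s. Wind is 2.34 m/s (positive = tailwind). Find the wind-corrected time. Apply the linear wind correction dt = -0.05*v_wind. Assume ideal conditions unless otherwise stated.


dt = -0.05 * v_wind = -0.05 * 2.34 = -0.117 s
t_corrected = t_still + dt = 11.49 + (-0.117)
t_corrected = 11.373 s

11.373 s


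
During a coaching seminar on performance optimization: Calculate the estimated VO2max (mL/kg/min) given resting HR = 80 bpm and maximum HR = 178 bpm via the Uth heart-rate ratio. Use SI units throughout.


VO2max = 15.3 * HRmax / HRrest
VO2max = 15.3 * 178 / 80
VO2max = 2723.4 / 80 = 34.0425 mL/kg/min

34.0425 mL/kg/min


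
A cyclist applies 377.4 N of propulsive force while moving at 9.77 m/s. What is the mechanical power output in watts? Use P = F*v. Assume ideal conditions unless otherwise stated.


P = F * v
P = 377.4 * 9.77
P = 3687.198 W

3687.198 W


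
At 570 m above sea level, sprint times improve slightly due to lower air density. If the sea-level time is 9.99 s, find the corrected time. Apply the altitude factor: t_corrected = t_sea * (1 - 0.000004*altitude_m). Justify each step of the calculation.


Correction factor = 1 - 0.000004 * 570 = 0.99772
t_corrected = t_sea * factor = 9.99 * 0.99772
t_corrected = 9.9672 s

9.9672 s


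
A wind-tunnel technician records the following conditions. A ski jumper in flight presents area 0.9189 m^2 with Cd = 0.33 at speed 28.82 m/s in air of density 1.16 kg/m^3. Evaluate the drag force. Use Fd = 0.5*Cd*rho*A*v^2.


Fd = 0.5 * Cd * rho * A * v^2
Fd = 0.5 * 0.33 * 1.16 * 0.9189 * 28.82^2
v^2 = 830.5924
Fd = 0.5 * 0.33 * 1.16 * 0.9189 * 830.5924 = 146.0825 N

146.0825 N


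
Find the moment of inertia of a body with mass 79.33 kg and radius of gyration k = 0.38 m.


I = m * k^2
I = 79.33 * 0.38^2
I = 79.33 * 0.1444 = 11.4553 kg*m^2

11.4553 kg*m^2


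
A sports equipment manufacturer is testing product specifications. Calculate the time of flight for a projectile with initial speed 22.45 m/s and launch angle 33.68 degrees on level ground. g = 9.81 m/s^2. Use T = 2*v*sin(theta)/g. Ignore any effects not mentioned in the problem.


T = 2*v*sin(theta)/g
sin(theta) = sin(33.68 deg) = 0.5546
T = 2*22.45*0.5546 / 9.81
T = 24.8995 / 9.81 = 2.5382 s

2.5382 s


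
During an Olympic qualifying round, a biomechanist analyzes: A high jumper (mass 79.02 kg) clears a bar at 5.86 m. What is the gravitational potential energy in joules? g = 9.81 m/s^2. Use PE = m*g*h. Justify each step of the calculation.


PE = m * g * h
PE = 79.02 * 9.81 * 5.86
PE = 775.1862 * 5.86 = 4542.5911 J

4542.5911 J


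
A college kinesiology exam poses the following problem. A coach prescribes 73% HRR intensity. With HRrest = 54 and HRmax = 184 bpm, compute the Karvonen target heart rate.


Target = HRrest + pct*(HRmax - HRrest)
Heart rate reserve = HRmax - HRrest = 184 - 54 = 130 bpm
Fraction = 73% = 0.73
Target = 54 + 0.73 * 130
Target = 54 + 94.9 = 148.9 bpm

148.9 bpm


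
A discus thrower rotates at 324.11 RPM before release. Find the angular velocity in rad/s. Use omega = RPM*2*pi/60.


omega = RPM * 2 * pi / 60
omega = 324.11 * 2 * 3.14159 / 60
omega = 2036.4432 / 60 = 33.9407 rad/s

33.9407 rad/s


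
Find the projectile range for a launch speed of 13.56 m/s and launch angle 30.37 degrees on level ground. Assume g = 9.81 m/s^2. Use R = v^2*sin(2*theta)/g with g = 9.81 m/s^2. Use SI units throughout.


R = v^2 * sin(2*theta) / g
Convert angle to radians: theta = 30.37 deg = 0.5301 rad
sin(2*theta) = sin(1.0601) = 0.8724
R = 13.56^2 * 0.8724 / 9.81
R = 183.8736 * 0.8724 / 9.81 = 16.352 m

16.352 m


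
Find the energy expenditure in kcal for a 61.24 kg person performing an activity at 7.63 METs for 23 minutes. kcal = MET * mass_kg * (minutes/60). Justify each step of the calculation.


kcal = MET * mass * time_hr
Convert time: 23 min = 0.3833 hr
kcal = 7.63 * 61.24 * 0.3833
kcal = 179.1168 kcal

179.1168 kcal


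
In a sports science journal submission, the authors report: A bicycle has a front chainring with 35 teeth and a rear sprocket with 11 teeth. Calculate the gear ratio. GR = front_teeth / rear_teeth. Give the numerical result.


GR = front_teeth / rear_teeth
GR = 35 / 11
GR = 3.1818

3.1818


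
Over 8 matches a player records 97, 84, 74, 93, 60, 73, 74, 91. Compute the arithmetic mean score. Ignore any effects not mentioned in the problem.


Average = sum / n
Sum = 646
Average = 646 / 8 = 80.75

80.75


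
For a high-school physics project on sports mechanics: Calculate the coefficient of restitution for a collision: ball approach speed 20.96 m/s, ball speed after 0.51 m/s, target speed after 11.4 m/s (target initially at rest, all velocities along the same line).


e = (v2_after - v1_after) / (v1_before - v2_before)
Numerator = 11.4 - 0.51 = 10.89
Denominator = 20.96 - 0 = 20.96
e = 10.89 / 20.96 = 0.5196

0.5196


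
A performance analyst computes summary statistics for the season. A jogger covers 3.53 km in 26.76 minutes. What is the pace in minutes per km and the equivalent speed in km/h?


Pace = time / distance = 26.76 min / 3.53 km = 7.5807 min/km
Speed = distance / time_in_hours = 3.53 / 0.446 hr
Speed = 7.9148 km/h

7.5807 min/km, 7.9148 km/h


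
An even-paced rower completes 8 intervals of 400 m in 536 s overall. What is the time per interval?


Split time = total_time / n_laps = 536 / 8
Split time = 67 s per lap

67 s


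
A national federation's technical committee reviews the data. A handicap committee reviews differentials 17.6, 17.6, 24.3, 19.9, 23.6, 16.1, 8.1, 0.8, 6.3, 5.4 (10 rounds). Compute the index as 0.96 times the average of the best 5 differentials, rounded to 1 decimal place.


All differentials: 17.6, 17.6, 24.3, 19.9, 23.6, 16.1, 8.1, 0.8, 6.3, 5.4
Sorted: 0.8, 5.4, 6.3, 8.1, 16.1, 17.6, 17.6, 19.9, 23.6, 24.3
Best 5: 0.8, 5.4, 6.3, 8.1, 16.1
Average of best = 36.7 / 5 = 7.34
Raw index = 7.34 * 0.96 = 7.0464
Handicap index = round(7.0464, 1) = 7.0

7.0


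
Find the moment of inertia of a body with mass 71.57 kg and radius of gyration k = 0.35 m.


I = m * k^2
I = 71.57 * 0.35^2
I = 71.57 * 0.1225 = 8.7673 kg*m^2

8.7673 kg*m^2


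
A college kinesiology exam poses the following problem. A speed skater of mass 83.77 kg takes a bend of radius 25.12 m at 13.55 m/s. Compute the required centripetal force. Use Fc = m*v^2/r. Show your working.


Fc = m * v^2 / r
v^2 = 13.55^2 = 183.6025
Fc = 83.77 * 183.6025 / 25.12
Fc = 15380.3814 / 25.12 = 612.2763 N

612.2763 N


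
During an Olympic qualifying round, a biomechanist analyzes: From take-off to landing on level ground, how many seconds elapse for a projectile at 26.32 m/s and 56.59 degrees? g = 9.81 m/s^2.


T = 2*v*sin(theta)/g
sin(theta) = sin(56.59 deg) = 0.8348
T = 2*26.32*0.8348 / 9.81
T = 43.9413 / 9.81 = 4.4792 s

4.4792 s


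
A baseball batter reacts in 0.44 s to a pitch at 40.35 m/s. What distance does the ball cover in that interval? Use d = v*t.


d = v * t
d = 40.35 * 0.44
d = 17.754 m

17.754 m


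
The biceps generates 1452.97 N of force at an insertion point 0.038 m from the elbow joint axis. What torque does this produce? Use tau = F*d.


tau = F * d
tau = 1452.97 * 0.038
tau = 55.2129 N*m

55.2129 N*m


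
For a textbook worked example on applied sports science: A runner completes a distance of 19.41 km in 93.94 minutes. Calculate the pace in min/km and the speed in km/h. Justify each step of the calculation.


Pace = time / distance = 93.94 min / 19.41 km = 4.8398 min/km
Speed = distance / time_in_hours = 19.41 / 1.5657 hr
Speed = 12.3973 km/h

4.8398 min/km, 12.3973 km/h


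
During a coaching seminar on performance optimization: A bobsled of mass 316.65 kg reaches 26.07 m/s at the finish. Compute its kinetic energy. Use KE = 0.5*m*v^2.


KE = 0.5 * m * v^2
KE = 0.5 * 316.65 * 26.07^2
KE = 0.5 * 316.65 * 679.6449 = 107604.7788 J

107604.7788 J


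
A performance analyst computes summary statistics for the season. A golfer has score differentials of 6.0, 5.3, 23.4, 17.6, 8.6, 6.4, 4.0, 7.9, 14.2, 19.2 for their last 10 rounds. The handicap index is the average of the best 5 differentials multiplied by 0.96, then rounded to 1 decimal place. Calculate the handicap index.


All differentials: 6.0, 5.3, 23.4, 17.6, 8.6, 6.4, 4.0, 7.9, 14.2, 19.2
Sorted: 4.0, 5.3, 6.0, 6.4, 7.9, 8.6, 14.2, 17.6, 19.2, 23.4
Best 5: 4.0, 5.3, 6.0, 6.4, 7.9
Average of best = 29.6 / 5 = 5.92
Raw index = 5.92 * 0.96 = 5.6832
Handicap index = round(5.6832, 1) = 5.7

5.7


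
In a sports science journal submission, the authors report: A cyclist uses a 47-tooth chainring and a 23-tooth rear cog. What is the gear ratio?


GR = front_teeth / rear_teeth
GR = 47 / 23
GR = 2.0435

2.0435


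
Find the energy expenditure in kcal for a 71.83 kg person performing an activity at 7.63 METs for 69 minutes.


kcal = MET * mass * time_hr
Convert time: 69 min = 1.15 hr
kcal = 7.63 * 71.83 * 1.15
kcal = 630.2723 kcal

630.2723 kcal


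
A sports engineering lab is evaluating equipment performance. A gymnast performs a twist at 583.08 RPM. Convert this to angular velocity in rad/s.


omega = RPM * 2 * pi / 60
omega = 583.08 * 2 * 3.14159 / 60
omega = 3663.5997 / 60 = 61.06 rad/s

61.06 rad/s


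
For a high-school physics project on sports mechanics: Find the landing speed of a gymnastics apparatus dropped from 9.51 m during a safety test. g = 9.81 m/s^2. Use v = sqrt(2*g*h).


v = sqrt(2 * g * h)
v = sqrt(2 * 9.81 * 9.51)
v = sqrt(186.5862) = 13.6597 m/s

13.6597 m/s


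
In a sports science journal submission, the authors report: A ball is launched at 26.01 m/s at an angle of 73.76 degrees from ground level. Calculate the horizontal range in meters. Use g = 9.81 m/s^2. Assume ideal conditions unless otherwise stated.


R = v^2 * sin(2*theta) / g
Convert angle to radians: theta = 73.76 deg = 1.2874 rad
sin(2*theta) = sin(2.5747) = 0.537
R = 26.01^2 * 0.537 / 9.81
R = 676.5201 * 0.537 / 9.81 = 37.0331 m

37.0331 m


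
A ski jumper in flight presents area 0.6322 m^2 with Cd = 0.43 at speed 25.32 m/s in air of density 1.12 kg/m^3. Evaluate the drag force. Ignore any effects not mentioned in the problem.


Fd = 0.5 * Cd * rho * A * v^2
Fd = 0.5 * 0.43 * 1.12 * 0.6322 * 25.32^2
v^2 = 641.1024
Fd = 0.5 * 0.43 * 1.12 * 0.6322 * 641.1024 = 97.5974 N

97.5974 N


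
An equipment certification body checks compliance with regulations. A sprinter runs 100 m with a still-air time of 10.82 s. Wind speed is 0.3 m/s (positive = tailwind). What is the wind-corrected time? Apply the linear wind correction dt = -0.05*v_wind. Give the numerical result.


dt = -0.05 * v_wind = -0.05 * 0.3 = -0.015 s
t_corrected = t_still + dt = 10.82 + (-0.015)
t_corrected = 10.805 s

10.805 s


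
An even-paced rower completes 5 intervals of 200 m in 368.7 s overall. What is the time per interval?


Split time = total_time / n_laps = 368.7 / 5
Split time = 73.74 s per lap

73.74 s


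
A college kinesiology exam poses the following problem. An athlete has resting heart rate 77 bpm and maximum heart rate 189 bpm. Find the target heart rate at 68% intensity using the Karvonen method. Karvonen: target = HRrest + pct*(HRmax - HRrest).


Target = HRrest + pct*(HRmax - HRrest)
Heart rate reserve = HRmax - HRrest = 189 - 77 = 112 bpm
Fraction = 68% = 0.68
Target = 77 + 0.68 * 112
Target = 77 + 76.16 = 153.16 bpm

153.16 bpm


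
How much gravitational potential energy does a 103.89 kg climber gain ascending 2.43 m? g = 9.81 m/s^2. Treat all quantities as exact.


PE = m * g * h
PE = 103.89 * 9.81 * 2.43
PE = 1019.1609 * 2.43 = 2476.561 J

2476.561 J


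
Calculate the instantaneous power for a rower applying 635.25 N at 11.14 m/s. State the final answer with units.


P = F * v
P = 635.25 * 11.14
P = 7076.685 W

7076.685 W


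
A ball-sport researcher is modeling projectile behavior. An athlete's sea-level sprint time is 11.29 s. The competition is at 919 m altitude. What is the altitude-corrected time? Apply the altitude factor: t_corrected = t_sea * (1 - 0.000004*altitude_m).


Correction factor = 1 - 0.000004 * 919 = 0.996324
t_corrected = t_sea * factor = 11.29 * 0.996324
t_corrected = 11.2485 s

11.2485 s


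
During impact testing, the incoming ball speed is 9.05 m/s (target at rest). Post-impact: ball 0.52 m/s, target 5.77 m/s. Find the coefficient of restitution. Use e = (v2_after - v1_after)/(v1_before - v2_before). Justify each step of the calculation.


e = (v2_after - v1_after) / (v1_before - v2_before)
Numerator = 5.77 - 0.52 = 5.25
Denominator = 9.05 - 0 = 9.05
e = 5.25 / 9.05 = 0.5801

0.5801


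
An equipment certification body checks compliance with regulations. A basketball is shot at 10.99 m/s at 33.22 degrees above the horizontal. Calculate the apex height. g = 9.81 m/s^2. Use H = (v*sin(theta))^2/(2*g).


H = (v*sin(theta))^2 / (2*g)
vy = v*sin(theta) = 10.99 * sin(33.22 deg) = 6.0209 m/s
H = vy^2 / (2*g) = 36.2516 / (2*9.81)
H = 36.2516 / 19.62 = 1.8477 m

1.8477 m


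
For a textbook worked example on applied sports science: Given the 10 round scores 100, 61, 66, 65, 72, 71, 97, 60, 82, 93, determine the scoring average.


Average = sum / n
Sum = 767
Average = 767 / 10 = 76.7

76.7


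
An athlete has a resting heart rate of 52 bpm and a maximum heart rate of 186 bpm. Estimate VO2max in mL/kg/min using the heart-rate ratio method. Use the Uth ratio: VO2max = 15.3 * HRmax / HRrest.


VO2max = 15.3 * HRmax / HRrest
VO2max = 15.3 * 186 / 52
VO2max = 2845.8 / 52 = 54.7269 mL/kg/min

54.7269 mL/kg/min


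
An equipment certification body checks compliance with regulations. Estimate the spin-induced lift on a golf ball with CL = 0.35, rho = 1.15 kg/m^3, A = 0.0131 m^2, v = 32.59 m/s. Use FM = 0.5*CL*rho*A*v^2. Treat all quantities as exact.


FM = 0.5 * CL * rho * A * v^2
FM = 0.5 * 0.35 * 1.15 * 0.0131 * 32.59^2
v^2 = 1062.1081
FM = 0.5 * 0.35 * 1.15 * 0.0131 * 1062.1081 = 2.8001 N

2.8001 N


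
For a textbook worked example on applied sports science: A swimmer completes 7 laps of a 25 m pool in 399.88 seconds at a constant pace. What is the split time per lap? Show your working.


Split time = total_time / n_laps = 399.88 / 7
Split time = 57.1257 s per lap

57.1257 s


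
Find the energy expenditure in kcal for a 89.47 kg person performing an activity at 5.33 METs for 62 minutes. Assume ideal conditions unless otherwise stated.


kcal = MET * mass * time_hr
Convert time: 62 min = 1.0333 hr
kcal = 5.33 * 89.47 * 1.0333
kcal = 492.7709 kcal

492.7709 kcal


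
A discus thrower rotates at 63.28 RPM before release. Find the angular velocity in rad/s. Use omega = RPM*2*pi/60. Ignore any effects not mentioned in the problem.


omega = RPM * 2 * pi / 60
omega = 63.28 * 2 * 3.14159 / 60
omega = 397.6 / 60 = 6.6267 rad/s

6.6267 rad/s


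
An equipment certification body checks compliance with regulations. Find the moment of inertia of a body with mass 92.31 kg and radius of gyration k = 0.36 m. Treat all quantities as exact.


I = m * k^2
I = 92.31 * 0.36^2
I = 92.31 * 0.1296 = 11.9634 kg*m^2

11.9634 kg*m^2


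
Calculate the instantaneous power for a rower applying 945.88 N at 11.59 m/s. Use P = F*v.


P = F * v
P = 945.88 * 11.59
P = 10962.7492 W

10962.7492 W


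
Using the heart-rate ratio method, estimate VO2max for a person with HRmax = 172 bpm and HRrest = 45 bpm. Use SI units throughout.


VO2max = 15.3 * HRmax / HRrest
VO2max = 15.3 * 172 / 45
VO2max = 2631.6 / 45 = 58.48 mL/kg/min

58.48 mL/kg/min


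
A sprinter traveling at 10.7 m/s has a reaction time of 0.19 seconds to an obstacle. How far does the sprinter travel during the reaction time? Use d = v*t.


d = v * t
d = 10.7 * 0.19
d = 2.033 m

2.033 m


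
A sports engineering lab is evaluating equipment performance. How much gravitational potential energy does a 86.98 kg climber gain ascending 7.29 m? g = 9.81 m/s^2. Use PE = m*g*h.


PE = m * g * h
PE = 86.98 * 9.81 * 7.29
PE = 853.2738 * 7.29 = 6220.366 J

6220.366 J


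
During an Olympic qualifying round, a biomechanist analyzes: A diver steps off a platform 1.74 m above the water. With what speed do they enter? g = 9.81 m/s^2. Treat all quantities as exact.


v = sqrt(2 * g * h)
v = sqrt(2 * 9.81 * 1.74)
v = sqrt(34.1388) = 5.8428 m/s

5.8428 m/s


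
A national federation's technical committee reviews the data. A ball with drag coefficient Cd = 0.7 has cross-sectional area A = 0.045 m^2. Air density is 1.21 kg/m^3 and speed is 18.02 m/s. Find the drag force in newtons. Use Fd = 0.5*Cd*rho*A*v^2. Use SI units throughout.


Fd = 0.5 * Cd * rho * A * v^2
Fd = 0.5 * 0.7 * 1.21 * 0.045 * 18.02^2
v^2 = 324.7204
Fd = 0.5 * 0.7 * 1.21 * 0.045 * 324.7204 = 6.1884 N

6.1884 N


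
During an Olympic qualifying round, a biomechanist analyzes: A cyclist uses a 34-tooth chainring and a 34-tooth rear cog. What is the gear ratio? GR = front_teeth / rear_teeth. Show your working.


GR = front_teeth / rear_teeth
GR = 34 / 34
GR = 1

1


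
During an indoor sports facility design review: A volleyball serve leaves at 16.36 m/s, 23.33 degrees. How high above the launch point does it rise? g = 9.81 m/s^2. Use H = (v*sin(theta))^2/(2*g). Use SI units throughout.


H = (v*sin(theta))^2 / (2*g)
vy = v*sin(theta) = 16.36 * sin(23.33 deg) = 6.479 m/s
H = vy^2 / (2*g) = 41.9773 / (2*9.81)
H = 41.9773 / 19.62 = 2.1395 m

2.1395 m


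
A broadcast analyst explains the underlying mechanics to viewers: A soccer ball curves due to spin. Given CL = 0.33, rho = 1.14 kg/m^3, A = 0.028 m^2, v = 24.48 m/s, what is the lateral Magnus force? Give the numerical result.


FM = 0.5 * CL * rho * A * v^2
FM = 0.5 * 0.33 * 1.14 * 0.028 * 24.48^2
v^2 = 599.2704
FM = 0.5 * 0.33 * 1.14 * 0.028 * 599.2704 = 3.1562 N

3.1562 N


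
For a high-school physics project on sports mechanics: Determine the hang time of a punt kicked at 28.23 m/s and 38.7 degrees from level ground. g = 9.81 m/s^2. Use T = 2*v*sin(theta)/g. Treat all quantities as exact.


T = 2*v*sin(theta)/g
sin(theta) = sin(38.7 deg) = 0.6252
T = 2*28.23*0.6252 / 9.81
T = 35.3012 / 9.81 = 3.5985 s

3.5985 s


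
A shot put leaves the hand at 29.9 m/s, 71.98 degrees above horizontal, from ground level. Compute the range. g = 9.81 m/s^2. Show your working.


R = v^2 * sin(2*theta) / g
Convert angle to radians: theta = 71.98 deg = 1.2563 rad
sin(2*theta) = sin(2.5126) = 0.5883
R = 29.9^2 * 0.5883 / 9.81
R = 894.01 * 0.5883 / 9.81 = 53.6178 m

53.6178 m


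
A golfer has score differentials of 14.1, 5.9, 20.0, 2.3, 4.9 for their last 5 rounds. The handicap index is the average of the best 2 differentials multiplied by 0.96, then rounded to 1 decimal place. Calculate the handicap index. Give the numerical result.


All differentials: 14.1, 5.9, 20.0, 2.3, 4.9
Sorted: 2.3, 4.9, 5.9, 14.1, 20.0
Best 2: 2.3, 4.9
Average of best = 7.2 / 2 = 3.6
Raw index = 3.6 * 0.96 = 3.456
Handicap index = round(3.456, 1) = 3.5

3.5


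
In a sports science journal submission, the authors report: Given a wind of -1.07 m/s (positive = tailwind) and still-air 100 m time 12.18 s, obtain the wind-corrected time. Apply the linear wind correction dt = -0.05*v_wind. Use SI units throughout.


dt = -0.05 * v_wind = -0.05 * -1.07 = 0.0535 s
t_corrected = t_still + dt = 12.18 + (0.0535)
t_corrected = 12.2335 s

12.2335 s


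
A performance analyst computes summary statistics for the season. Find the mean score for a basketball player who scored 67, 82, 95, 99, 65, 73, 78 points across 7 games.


Average = sum / n
Sum = 559
Average = 559 / 7 = 79.8571

79.8571


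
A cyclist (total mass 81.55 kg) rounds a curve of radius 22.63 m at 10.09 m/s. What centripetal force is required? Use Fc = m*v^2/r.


Fc = m * v^2 / r
v^2 = 10.09^2 = 101.8081
Fc = 81.55 * 101.8081 / 22.63
Fc = 8302.4506 / 22.63 = 366.8781 N

366.8781 N


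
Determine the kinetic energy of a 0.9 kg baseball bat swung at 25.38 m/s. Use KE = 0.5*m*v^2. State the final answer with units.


KE = 0.5 * m * v^2
KE = 0.5 * 0.9 * 25.38^2
KE = 0.5 * 0.9 * 644.1444 = 289.865 J

289.865 J


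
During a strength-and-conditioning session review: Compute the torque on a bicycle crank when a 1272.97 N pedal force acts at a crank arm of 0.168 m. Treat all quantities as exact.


tau = F * d
tau = 1272.97 * 0.168
tau = 213.859 N*m

213.859 N*m


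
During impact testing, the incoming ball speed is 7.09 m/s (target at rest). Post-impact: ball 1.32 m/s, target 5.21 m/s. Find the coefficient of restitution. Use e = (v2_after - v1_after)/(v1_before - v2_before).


e = (v2_after - v1_after) / (v1_before - v2_before)
Numerator = 5.21 - 1.32 = 3.89
Denominator = 7.09 - 0 = 7.09
e = 3.89 / 7.09 = 0.5487

0.5487


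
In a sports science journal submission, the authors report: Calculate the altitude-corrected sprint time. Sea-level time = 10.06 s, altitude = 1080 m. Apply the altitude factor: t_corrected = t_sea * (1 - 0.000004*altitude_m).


Correction factor = 1 - 0.000004 * 1080 = 0.99568
t_corrected = t_sea * factor = 10.06 * 0.99568
t_corrected = 10.0165 s

10.0165 s


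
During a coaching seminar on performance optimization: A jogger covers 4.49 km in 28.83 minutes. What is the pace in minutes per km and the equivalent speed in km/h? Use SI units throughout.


Pace = time / distance = 28.83 min / 4.49 km = 6.4209 min/km
Speed = distance / time_in_hours = 4.49 / 0.4805 hr
Speed = 9.3444 km/h

6.4209 min/km, 9.3444 km/h


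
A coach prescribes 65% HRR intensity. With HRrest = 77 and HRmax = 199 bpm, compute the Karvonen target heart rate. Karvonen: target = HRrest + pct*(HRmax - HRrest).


Target = HRrest + pct*(HRmax - HRrest)
Heart rate reserve = HRmax - HRrest = 199 - 77 = 122 bpm
Fraction = 65% = 0.65
Target = 77 + 0.65 * 122
Target = 77 + 79.3 = 156.3 bpm

156.3 bpm


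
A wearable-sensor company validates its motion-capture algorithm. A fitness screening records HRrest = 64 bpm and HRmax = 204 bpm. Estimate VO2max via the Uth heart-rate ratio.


VO2max = 15.3 * HRmax / HRrest
VO2max = 15.3 * 204 / 64
VO2max = 3121.2 / 64 = 48.7688 mL/kg/min

48.7688 mL/kg/min


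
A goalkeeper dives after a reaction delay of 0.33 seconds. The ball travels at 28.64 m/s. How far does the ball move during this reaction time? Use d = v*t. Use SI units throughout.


d = v * t
d = 28.64 * 0.33
d = 9.4512 m

9.4512 m


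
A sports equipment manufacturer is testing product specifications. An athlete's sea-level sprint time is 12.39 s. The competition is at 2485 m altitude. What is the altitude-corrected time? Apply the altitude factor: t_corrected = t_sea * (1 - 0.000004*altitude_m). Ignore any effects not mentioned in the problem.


Correction factor = 1 - 0.000004 * 2485 = 0.99006
t_corrected = t_sea * factor = 12.39 * 0.99006
t_corrected = 12.2668 s

12.2668 s


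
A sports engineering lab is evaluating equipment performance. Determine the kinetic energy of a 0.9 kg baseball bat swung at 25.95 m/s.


KE = 0.5 * m * v^2
KE = 0.5 * 0.9 * 25.95^2
KE = 0.5 * 0.9 * 673.4025 = 303.0311 J

303.0311 J


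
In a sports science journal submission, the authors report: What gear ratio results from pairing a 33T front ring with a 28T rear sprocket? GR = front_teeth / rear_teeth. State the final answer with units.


GR = front_teeth / rear_teeth
GR = 33 / 28
GR = 1.1786

1.1786


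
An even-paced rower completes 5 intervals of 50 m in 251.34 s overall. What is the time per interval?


Split time = total_time / n_laps = 251.34 / 5
Split time = 50.268 s per lap

50.268 s


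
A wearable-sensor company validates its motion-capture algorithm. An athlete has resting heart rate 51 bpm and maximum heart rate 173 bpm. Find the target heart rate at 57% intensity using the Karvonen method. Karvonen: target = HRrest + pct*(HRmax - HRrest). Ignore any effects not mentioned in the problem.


Target = HRrest + pct*(HRmax - HRrest)
Heart rate reserve = HRmax - HRrest = 173 - 51 = 122 bpm
Fraction = 57% = 0.57
Target = 51 + 0.57 * 122
Target = 51 + 69.54 = 120.54 bpm

120.54 bpm


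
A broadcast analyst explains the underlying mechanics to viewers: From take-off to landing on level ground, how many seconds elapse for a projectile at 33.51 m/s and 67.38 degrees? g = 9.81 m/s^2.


T = 2*v*sin(theta)/g
sin(theta) = sin(67.38 deg) = 0.9231
T = 2*33.51*0.9231 / 9.81
T = 61.8646 / 9.81 = 6.3063 s

6.3063 s


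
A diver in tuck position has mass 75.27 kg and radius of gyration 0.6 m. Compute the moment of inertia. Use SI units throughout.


I = m * k^2
I = 75.27 * 0.6^2
I = 75.27 * 0.36 = 27.0972 kg*m^2

27.0972 kg*m^2


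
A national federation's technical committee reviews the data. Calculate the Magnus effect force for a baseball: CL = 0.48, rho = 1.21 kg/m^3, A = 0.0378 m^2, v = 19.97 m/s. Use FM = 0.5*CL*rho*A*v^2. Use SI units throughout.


FM = 0.5 * CL * rho * A * v^2
FM = 0.5 * 0.48 * 1.21 * 0.0378 * 19.97^2
v^2 = 398.8009
FM = 0.5 * 0.48 * 1.21 * 0.0378 * 398.8009 = 4.3777 N

4.3777 N


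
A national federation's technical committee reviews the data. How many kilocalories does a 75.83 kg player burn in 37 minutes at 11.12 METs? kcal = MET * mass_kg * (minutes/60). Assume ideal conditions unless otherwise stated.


kcal = MET * mass * time_hr
Convert time: 37 min = 0.6167 hr
kcal = 11.12 * 75.83 * 0.6167
kcal = 519.9916 kcal

519.9916 kcal


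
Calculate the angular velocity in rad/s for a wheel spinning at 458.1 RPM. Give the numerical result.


omega = RPM * 2 * pi / 60
omega = 458.1 * 2 * 3.14159 / 60
omega = 2878.3272 / 60 = 47.9721 rad/s

47.9721 rad/s


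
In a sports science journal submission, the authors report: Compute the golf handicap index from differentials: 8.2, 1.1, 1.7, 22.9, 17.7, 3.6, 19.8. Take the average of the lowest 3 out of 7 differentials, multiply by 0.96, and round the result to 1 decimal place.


All differentials: 8.2, 1.1, 1.7, 22.9, 17.7, 3.6, 19.8
Sorted: 1.1, 1.7, 3.6, 8.2, 17.7, 19.8, 22.9
Best 3: 1.1, 1.7, 3.6
Average of best = 6.4 / 3 = 2.1333
Raw index = 2.1333 * 0.96 = 2.048
Handicap index = round(2.048, 1) = 2.0

2.0


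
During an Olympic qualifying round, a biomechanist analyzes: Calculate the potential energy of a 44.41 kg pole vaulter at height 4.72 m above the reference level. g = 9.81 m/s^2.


PE = m * g * h
PE = 44.41 * 9.81 * 4.72
PE = 435.6621 * 4.72 = 2056.3251 J

2056.3251 J


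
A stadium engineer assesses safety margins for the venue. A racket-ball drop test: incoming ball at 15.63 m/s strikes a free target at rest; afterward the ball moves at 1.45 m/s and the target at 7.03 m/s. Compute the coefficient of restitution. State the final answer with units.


e = (v2_after - v1_after) / (v1_before - v2_before)
Numerator = 7.03 - 1.45 = 5.58
Denominator = 15.63 - 0 = 15.63
e = 5.58 / 15.63 = 0.357

0.357


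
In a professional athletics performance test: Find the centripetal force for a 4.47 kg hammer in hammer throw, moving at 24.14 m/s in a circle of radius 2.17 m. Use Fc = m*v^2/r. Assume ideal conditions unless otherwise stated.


Fc = m * v^2 / r
v^2 = 24.14^2 = 582.7396
Fc = 4.47 * 582.7396 / 2.17
Fc = 2604.846 / 2.17 = 1200.3899 N

1200.3899 N


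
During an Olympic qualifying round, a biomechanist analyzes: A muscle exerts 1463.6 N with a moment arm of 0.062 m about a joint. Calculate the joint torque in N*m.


tau = F * d
tau = 1463.6 * 0.062
tau = 90.7432 N*m

90.7432 N*m


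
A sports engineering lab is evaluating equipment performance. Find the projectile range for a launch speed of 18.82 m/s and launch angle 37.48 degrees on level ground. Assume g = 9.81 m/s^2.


R = v^2 * sin(2*theta) / g
Convert angle to radians: theta = 37.48 deg = 0.6541 rad
sin(2*theta) = sin(1.3083) = 0.9657
R = 18.82^2 * 0.9657 / 9.81
R = 354.1924 * 0.9657 / 9.81 = 34.8685 m

34.8685 m


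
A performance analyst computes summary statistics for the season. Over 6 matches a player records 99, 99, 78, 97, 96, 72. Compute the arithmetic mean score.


Average = sum / n
Sum = 541
Average = 541 / 6 = 90.1667

90.1667


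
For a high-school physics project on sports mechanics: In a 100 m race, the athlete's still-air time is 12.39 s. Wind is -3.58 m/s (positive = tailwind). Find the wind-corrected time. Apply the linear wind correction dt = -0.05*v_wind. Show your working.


dt = -0.05 * v_wind = -0.05 * -3.58 = 0.179 s
t_corrected = t_still + dt = 12.39 + (0.179)
t_corrected = 12.569 s

12.569 s


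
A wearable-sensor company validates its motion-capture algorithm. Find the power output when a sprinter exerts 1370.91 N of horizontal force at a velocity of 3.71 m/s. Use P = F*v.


P = F * v
P = 1370.91 * 3.71
P = 5086.0761 W

5086.0761 W


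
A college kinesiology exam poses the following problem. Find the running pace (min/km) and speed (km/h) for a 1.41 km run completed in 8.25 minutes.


Pace = time / distance = 8.25 min / 1.41 km = 5.8511 min/km
Speed = distance / time_in_hours = 1.41 / 0.1375 hr
Speed = 10.2545 km/h

5.8511 min/km, 10.2545 km/h


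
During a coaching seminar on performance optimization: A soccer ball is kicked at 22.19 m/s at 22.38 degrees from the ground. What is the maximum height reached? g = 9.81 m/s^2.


H = (v*sin(theta))^2 / (2*g)
vy = v*sin(theta) = 22.19 * sin(22.38 deg) = 8.4488 m/s
H = vy^2 / (2*g) = 71.382 / (2*9.81)
H = 71.382 / 19.62 = 3.6382 m

3.6382 m


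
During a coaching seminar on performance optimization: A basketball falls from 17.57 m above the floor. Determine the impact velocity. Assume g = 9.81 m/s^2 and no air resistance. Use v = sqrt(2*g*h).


v = sqrt(2 * g * h)
v = sqrt(2 * 9.81 * 17.57)
v = sqrt(344.7234) = 18.5667 m/s

18.5667 m/s


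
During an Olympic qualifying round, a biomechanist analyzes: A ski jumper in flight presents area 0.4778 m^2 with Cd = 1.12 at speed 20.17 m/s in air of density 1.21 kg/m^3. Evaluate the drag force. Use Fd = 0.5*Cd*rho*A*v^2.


Fd = 0.5 * Cd * rho * A * v^2
Fd = 0.5 * 1.12 * 1.21 * 0.4778 * 20.17^2
v^2 = 406.8289
Fd = 0.5 * 1.12 * 1.21 * 0.4778 * 406.8289 = 131.7138 N

131.7138 N


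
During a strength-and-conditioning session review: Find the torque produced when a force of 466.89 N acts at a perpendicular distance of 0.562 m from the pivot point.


tau = F * d
tau = 466.89 * 0.562
tau = 262.3922 N*m

262.3922 N*m


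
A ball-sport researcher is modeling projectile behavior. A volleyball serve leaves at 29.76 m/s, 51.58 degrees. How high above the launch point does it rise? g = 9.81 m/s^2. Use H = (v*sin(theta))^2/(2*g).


H = (v*sin(theta))^2 / (2*g)
vy = v*sin(theta) = 29.76 * sin(51.58 deg) = 23.3163 m/s
H = vy^2 / (2*g) = 543.6481 / (2*9.81)
H = 543.6481 / 19.62 = 27.7089 m

27.7089 m


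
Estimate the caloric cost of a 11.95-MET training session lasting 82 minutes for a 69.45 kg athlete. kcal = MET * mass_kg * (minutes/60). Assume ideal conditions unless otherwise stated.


kcal = MET * mass * time_hr
Convert time: 82 min = 1.3667 hr
kcal = 11.95 * 69.45 * 1.3667
kcal = 1134.2342 kcal

1134.2342 kcal


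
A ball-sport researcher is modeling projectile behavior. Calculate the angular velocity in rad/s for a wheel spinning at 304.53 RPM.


omega = RPM * 2 * pi / 60
omega = 304.53 * 2 * 3.14159 / 60
omega = 1913.4184 / 60 = 31.8903 rad/s

31.8903 rad/s


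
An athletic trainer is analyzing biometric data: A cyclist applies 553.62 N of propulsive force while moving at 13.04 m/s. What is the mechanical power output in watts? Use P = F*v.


P = F * v
P = 553.62 * 13.04
P = 7219.2048 W

7219.2048 W


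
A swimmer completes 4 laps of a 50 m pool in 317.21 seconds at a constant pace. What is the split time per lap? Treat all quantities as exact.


Split time = total_time / n_laps = 317.21 / 4
Split time = 79.3025 s per lap

79.3025 s


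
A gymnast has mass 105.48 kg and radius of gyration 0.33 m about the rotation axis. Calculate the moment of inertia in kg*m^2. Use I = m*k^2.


I = m * k^2
I = 105.48 * 0.33^2
I = 105.48 * 0.1089 = 11.4868 kg*m^2

11.4868 kg*m^2


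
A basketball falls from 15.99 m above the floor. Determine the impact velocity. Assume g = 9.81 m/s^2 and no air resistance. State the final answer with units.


v = sqrt(2 * g * h)
v = sqrt(2 * 9.81 * 15.99)
v = sqrt(313.7238) = 17.7122 m/s

17.7122 m/s


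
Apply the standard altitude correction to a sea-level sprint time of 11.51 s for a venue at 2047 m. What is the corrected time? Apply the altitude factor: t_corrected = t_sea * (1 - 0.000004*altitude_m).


Correction factor = 1 - 0.000004 * 2047 = 0.991812
t_corrected = t_sea * factor = 11.51 * 0.991812
t_corrected = 11.4158 s

11.4158 s


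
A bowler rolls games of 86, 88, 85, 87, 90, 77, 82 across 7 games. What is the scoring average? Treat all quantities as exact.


Average = sum / n
Sum = 595
Average = 595 / 7 = 85

85


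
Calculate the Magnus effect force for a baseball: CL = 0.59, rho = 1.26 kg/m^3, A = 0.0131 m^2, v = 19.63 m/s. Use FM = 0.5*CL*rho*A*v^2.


FM = 0.5 * CL * rho * A * v^2
FM = 0.5 * 0.59 * 1.26 * 0.0131 * 19.63^2
v^2 = 385.3369
FM = 0.5 * 0.59 * 1.26 * 0.0131 * 385.3369 = 1.8763 N

1.8763 N
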